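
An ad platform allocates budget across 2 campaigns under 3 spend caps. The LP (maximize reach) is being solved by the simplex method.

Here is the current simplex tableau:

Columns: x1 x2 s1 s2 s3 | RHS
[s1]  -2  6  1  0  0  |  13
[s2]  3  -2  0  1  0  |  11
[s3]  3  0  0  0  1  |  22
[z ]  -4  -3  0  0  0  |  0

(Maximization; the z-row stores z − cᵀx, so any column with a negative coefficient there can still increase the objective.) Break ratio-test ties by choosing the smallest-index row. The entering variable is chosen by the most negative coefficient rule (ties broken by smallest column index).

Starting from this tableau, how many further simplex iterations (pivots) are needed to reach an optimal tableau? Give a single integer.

2

pivot: x1 in, s2 out → z = 44/3
pivot: x2 in, s1 out → z = 551/14
No improving column remains; optimal.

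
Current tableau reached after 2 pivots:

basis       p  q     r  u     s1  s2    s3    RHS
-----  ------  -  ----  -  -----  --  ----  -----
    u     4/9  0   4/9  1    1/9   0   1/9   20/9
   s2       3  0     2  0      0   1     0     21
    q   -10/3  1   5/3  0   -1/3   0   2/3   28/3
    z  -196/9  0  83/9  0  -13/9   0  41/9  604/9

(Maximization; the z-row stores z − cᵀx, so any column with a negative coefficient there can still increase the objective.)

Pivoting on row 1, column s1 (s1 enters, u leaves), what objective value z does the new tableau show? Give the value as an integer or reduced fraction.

Minimum ratio for s1: (20/9)/(1/9) = 20.
z changes by −(z-row coeff of s1)·ratio = −(-13/9)·20 = 260/9.
New z = 604/9 + (260/9) = 96.

96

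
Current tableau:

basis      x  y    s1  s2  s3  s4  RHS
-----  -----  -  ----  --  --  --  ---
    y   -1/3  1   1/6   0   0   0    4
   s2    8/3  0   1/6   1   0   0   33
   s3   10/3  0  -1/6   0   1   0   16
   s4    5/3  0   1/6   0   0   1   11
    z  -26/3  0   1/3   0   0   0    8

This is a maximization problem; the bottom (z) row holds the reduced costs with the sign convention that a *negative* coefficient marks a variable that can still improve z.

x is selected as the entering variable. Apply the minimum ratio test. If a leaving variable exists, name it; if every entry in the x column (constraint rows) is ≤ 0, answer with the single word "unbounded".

Ratios: row 1 (y): entry -1/3 ≤ 0, skip; row 2 (s2): 33/(8/3) = 99/8; row 3 (s3): 16/(10/3) = 24/5; row 4 (s4): 11/(5/3) = 33/5.
Minimum ratio is in the s3 row, so s3 leaves.

s3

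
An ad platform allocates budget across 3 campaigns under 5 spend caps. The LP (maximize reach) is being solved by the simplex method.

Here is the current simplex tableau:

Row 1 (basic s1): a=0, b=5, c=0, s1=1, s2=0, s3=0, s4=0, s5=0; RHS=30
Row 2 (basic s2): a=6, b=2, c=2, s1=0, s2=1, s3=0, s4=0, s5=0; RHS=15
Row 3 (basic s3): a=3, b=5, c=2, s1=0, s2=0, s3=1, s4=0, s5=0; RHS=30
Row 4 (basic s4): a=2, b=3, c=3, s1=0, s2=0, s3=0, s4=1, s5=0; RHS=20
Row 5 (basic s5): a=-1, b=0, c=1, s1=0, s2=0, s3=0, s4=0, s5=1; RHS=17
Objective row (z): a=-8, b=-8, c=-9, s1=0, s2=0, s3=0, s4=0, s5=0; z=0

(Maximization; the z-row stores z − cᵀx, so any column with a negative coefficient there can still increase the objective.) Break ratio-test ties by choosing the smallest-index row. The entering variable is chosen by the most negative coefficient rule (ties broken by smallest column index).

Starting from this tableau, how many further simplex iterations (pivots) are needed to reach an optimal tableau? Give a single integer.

pivot: c in, s4 out → z = 60
pivot: a in, s2 out → z = 425/7
No improving column remains; optimal.

2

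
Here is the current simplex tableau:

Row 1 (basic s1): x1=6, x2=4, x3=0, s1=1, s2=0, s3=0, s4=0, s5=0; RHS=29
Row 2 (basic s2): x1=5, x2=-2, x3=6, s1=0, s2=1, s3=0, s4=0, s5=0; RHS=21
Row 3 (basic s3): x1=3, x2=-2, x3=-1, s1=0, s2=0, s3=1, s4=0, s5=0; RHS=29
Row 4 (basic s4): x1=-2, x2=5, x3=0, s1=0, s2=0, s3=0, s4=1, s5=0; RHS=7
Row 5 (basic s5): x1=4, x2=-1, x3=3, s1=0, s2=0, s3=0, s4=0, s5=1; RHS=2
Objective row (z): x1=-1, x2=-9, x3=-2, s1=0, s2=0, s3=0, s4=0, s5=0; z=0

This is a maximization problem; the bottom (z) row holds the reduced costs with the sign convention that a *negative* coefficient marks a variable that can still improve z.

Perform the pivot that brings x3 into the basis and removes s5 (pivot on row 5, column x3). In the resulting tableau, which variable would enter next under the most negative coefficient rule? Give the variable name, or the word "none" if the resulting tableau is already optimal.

x2

Pivot element 3. New z-row = old z-row − (-2)·(row 5/3).
Updated z-row coefficients: x1: 5/3, x2: -29/3, x3: 0, s1: 0, s2: 0, s3: 0, s4: 0, s5: 2/3.
The most negative is -29/3 in column x2, so x2 would enter next.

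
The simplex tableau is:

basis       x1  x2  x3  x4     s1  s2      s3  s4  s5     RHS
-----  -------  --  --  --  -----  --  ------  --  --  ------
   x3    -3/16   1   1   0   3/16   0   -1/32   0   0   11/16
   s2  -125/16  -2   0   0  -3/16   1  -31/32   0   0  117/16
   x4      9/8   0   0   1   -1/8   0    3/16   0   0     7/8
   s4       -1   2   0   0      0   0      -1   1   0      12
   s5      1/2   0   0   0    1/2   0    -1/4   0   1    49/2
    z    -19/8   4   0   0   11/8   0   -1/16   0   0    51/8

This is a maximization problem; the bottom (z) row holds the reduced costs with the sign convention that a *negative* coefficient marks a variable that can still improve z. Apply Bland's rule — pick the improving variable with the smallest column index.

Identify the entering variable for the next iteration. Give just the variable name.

x1

Objective-row coefficients: x1: -19/8, x2: 4, x3: 0, x4: 0, s1: 11/8, s2: 0, s3: -1/16, s4: 0, s5: 0.
Improving columns: x1, s3. Bland's rule picks the smallest column index → x1.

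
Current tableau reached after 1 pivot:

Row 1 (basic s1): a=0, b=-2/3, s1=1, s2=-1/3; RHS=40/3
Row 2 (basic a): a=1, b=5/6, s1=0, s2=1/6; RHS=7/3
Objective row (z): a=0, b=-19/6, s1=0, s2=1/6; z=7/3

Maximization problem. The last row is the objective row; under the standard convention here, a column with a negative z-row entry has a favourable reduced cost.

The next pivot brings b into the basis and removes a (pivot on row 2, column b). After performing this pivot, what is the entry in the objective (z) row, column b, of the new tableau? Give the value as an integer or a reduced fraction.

0

Pivot element is row 2, column b: 5/6.
Normalize row 2: new (row 2, b) = (5/6)/(5/6) = 1.
z-row ← z-row − (-19/6)·(new row 2): -19/6 − (-19/6)·1 = 0.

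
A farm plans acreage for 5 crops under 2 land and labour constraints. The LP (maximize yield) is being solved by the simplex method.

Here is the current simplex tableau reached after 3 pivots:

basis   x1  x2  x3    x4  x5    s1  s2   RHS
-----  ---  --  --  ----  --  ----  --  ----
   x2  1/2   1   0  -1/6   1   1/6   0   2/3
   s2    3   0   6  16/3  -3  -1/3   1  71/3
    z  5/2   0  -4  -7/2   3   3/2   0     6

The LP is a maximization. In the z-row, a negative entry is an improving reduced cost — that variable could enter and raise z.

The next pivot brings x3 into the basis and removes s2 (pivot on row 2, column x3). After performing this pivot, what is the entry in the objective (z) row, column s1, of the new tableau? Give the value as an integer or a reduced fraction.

23/18

Pivot element is row 2, column x3: 6.
Normalize row 2: new (row 2, s1) = (-1/3)/6 = -1/18.
z-row ← z-row − (-4)·(new row 2): 3/2 − (-4)·(-1/18) = 23/18.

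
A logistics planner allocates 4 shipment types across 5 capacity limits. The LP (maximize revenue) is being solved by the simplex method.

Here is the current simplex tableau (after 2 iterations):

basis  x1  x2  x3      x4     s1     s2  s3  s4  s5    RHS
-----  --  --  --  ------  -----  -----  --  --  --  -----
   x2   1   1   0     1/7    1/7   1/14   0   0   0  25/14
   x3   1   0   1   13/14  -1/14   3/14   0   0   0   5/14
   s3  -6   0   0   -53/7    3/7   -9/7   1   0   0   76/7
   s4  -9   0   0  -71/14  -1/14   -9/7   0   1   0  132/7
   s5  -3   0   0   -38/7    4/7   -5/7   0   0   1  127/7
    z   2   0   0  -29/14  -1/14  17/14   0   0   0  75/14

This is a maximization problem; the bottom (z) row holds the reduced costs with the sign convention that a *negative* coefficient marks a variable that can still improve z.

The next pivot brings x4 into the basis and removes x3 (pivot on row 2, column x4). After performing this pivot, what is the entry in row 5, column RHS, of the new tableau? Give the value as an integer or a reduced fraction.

263/13

Pivot element is row 2, column x4: 13/14.
Normalize row 2: new (row 2, RHS) = (5/14)/(13/14) = 5/13.
row 5 ← row 5 − (-38/7)·(new row 2): 127/7 − (-38/7)·(5/13) = 263/13.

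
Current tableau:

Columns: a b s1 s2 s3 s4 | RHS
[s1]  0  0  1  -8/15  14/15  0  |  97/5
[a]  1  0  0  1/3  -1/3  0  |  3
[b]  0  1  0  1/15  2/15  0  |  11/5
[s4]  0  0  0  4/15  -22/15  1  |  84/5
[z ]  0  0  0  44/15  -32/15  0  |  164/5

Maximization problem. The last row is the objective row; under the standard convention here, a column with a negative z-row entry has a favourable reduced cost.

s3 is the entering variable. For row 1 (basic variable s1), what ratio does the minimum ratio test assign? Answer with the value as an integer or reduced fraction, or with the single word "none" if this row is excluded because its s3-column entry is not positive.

291/14

Ratio = RHS / (s3 entry) = (97/5) / (14/15) = 291/14.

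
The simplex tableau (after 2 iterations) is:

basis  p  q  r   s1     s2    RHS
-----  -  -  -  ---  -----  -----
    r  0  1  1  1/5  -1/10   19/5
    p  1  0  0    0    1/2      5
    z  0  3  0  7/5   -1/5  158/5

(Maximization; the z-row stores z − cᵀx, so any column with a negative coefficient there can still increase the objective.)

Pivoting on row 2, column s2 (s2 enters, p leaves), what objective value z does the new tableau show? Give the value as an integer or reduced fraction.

Minimum ratio for s2: 5/(1/2) = 10.
z changes by −(z-row coeff of s2)·ratio = −(-1/5)·10 = 2.
New z = 158/5 + 2 = 168/5.

168/5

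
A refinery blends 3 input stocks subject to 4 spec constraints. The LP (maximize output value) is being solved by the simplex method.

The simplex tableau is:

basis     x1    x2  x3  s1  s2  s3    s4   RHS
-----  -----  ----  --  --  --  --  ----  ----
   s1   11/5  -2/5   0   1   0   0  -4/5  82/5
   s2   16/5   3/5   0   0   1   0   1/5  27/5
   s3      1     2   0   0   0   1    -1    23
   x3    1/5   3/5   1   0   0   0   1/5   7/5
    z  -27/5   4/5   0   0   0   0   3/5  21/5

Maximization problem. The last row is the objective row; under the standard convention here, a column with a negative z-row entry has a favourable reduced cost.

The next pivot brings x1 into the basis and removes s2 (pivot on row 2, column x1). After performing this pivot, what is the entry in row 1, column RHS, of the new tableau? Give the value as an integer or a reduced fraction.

Pivot element is row 2, column x1: 16/5.
Normalize row 2: new (row 2, RHS) = (27/5)/(16/5) = 27/16.
row 1 ← row 1 − (11/5)·(new row 2): 82/5 − (11/5)·(27/16) = 203/16.

203/16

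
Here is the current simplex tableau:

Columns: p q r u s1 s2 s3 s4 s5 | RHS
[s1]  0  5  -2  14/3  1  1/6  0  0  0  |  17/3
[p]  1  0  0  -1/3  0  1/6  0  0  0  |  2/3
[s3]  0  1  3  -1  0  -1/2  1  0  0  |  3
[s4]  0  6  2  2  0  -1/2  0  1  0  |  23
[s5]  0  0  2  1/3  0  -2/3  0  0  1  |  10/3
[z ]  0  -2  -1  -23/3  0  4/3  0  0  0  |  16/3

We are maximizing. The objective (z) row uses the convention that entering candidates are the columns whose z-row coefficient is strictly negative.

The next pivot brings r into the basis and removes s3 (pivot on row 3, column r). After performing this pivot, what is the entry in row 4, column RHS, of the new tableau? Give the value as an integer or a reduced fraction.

Pivot element is row 3, column r: 3.
Normalize row 3: new (row 3, RHS) = 3/3 = 1.
row 4 ← row 4 − 2·(new row 3): 23 − 2·1 = 21.

21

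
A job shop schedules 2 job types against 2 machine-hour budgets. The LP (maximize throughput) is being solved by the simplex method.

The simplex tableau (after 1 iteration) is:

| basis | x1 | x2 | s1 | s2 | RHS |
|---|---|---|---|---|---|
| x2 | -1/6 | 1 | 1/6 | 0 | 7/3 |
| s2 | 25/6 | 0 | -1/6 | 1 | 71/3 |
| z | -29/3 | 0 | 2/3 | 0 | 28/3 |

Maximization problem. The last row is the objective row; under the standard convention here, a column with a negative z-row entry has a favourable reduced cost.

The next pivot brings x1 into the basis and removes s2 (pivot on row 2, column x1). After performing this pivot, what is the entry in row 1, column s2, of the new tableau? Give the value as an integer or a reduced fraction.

Pivot element is row 2, column x1: 25/6.
Normalize row 2: new (row 2, s2) = 1/(25/6) = 6/25.
row 1 ← row 1 − (-1/6)·(new row 2): 0 − (-1/6)·(6/25) = 1/25.

1/25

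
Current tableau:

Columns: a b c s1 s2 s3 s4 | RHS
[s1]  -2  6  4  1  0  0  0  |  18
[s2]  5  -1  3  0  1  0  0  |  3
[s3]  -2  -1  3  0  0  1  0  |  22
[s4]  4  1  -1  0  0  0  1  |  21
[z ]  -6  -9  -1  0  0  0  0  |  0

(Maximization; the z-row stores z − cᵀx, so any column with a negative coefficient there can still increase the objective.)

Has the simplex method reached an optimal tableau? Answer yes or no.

Column a has objective-row coefficient -6, which is negative; an improving pivot exists, so not yet optimal.

no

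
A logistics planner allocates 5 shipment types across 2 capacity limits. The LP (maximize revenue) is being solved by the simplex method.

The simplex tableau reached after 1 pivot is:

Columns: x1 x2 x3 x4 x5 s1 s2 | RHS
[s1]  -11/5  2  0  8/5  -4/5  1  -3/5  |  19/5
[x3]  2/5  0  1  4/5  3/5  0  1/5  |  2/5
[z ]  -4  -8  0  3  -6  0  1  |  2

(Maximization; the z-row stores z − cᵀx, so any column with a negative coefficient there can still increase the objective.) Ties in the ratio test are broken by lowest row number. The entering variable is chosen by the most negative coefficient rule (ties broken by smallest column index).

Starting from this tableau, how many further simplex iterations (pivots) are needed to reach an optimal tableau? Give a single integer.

pivot: x2 in, s1 out → z = 86/5
pivot: x1 in, x3 out → z = 30
No improving column remains; optimal.

2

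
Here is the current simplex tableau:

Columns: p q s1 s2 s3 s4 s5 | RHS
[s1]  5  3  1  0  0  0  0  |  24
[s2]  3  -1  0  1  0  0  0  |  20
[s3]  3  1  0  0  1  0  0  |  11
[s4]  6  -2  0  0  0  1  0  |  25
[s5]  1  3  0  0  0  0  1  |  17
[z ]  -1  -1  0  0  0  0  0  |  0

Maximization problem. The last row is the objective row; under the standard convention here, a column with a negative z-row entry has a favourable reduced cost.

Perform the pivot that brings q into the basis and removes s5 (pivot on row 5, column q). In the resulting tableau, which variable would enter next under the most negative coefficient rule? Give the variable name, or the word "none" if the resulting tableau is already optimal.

p

Pivot element 3. New z-row = old z-row − (-1)·(row 5/3).
Updated z-row coefficients: p: -2/3, q: 0, s1: 0, s2: 0, s3: 0, s4: 0, s5: 1/3.
The most negative is -2/3 in column p, so p would enter next.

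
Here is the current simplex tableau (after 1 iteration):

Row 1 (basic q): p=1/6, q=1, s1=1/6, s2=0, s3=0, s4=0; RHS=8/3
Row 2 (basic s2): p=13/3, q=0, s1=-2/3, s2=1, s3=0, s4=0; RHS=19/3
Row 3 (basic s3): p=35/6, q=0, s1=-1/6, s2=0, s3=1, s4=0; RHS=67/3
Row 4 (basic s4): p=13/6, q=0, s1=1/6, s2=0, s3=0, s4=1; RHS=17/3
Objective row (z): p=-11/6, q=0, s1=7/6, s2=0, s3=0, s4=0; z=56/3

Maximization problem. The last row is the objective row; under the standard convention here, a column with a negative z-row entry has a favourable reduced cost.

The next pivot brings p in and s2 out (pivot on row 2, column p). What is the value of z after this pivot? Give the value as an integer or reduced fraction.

Minimum ratio for p: (19/3)/(13/3) = 19/13.
z changes by −(z-row coeff of p)·ratio = −(-11/6)·(19/13) = 209/78.
New z = 56/3 + (209/78) = 555/26.

555/26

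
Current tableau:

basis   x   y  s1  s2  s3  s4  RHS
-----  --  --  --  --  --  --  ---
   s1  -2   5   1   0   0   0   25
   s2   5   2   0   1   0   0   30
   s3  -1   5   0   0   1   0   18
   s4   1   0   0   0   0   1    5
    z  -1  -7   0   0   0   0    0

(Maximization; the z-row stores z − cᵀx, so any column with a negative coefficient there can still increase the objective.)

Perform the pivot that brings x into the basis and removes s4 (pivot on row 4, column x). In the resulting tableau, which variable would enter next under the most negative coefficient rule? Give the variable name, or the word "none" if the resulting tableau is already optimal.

Pivot element 1. New z-row = old z-row − (-1)·(row 4/1).
Updated z-row coefficients: x: 0, y: -7, s1: 0, s2: 0, s3: 0, s4: 1.
The most negative is -7 in column y, so y would enter next.

y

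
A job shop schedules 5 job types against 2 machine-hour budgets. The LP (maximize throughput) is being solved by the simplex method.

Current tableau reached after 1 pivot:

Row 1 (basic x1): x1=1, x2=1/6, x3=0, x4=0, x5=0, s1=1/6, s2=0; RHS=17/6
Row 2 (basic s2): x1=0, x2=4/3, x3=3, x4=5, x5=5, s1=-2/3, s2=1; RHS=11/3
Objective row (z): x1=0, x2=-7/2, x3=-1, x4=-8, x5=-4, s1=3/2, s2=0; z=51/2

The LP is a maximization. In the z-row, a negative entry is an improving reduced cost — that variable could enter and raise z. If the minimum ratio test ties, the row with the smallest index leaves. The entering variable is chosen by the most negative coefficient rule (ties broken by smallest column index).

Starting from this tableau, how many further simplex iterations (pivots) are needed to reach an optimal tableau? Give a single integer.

3

pivot: x4 in, s2 out → z = 941/30
pivot: x2 in, x4 out → z = 281/8
pivot: s1 in, x1 out → z = 75/2
No improving column remains; optimal.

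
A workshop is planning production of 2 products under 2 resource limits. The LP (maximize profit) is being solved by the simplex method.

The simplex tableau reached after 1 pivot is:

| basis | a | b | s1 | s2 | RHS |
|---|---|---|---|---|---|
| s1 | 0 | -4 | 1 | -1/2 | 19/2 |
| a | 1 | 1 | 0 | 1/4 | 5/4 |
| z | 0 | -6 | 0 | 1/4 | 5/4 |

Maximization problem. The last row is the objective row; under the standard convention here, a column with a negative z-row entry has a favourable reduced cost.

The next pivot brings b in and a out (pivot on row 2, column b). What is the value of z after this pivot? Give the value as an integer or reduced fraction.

Minimum ratio for b: (5/4)/1 = 5/4.
z changes by −(z-row coeff of b)·ratio = −(-6)·(5/4) = 15/2.
New z = 5/4 + (15/2) = 35/4.

35/4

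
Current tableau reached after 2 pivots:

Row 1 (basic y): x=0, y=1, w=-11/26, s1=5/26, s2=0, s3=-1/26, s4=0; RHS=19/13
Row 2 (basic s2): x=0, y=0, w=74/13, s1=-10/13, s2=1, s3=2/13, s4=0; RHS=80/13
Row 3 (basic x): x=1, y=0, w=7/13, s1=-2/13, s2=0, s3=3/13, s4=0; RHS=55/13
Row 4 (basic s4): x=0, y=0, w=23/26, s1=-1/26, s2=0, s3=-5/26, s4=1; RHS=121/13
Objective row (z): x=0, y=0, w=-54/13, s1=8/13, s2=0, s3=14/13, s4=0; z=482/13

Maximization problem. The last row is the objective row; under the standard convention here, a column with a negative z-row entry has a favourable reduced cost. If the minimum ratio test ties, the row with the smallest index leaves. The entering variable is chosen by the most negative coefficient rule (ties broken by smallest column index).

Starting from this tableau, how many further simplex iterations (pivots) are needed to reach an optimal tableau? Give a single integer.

1

pivot: w in, s2 out → z = 1538/37
No improving column remains; optimal.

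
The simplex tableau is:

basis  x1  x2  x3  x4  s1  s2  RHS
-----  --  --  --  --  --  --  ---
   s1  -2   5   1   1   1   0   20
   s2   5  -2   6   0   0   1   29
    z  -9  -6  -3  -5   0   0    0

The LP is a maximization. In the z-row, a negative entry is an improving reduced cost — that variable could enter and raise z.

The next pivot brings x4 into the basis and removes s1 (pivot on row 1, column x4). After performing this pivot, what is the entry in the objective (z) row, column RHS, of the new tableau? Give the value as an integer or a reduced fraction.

100

Pivot element is row 1, column x4: 1.
Normalize row 1: new (row 1, RHS) = 20/1 = 20.
z-row ← z-row − (-5)·(new row 1): 0 − (-5)·20 = 100.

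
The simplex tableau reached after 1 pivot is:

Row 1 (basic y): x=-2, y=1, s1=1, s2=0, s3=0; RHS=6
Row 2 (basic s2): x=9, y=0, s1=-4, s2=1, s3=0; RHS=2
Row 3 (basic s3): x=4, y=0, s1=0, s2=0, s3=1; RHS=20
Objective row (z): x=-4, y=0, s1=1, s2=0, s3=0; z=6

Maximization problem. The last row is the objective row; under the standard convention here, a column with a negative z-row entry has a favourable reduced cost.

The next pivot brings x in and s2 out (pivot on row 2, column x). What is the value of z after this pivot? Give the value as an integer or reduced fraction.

62/9

Minimum ratio for x: 2/9 = 2/9.
z changes by −(z-row coeff of x)·ratio = −(-4)·(2/9) = 8/9.
New z = 6 + (8/9) = 62/9.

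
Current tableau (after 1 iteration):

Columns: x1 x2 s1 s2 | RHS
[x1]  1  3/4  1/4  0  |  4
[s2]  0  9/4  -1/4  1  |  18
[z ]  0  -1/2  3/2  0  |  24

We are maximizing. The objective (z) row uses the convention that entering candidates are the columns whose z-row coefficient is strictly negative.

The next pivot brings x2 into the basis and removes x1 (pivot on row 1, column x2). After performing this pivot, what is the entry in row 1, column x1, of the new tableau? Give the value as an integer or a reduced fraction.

4/3

Pivot element is row 1, column x2: 3/4.
Normalize row 1: new (row 1, x1) = 1/(3/4) = 4/3.
Row 1 is the pivot row, so the entry is 4/3.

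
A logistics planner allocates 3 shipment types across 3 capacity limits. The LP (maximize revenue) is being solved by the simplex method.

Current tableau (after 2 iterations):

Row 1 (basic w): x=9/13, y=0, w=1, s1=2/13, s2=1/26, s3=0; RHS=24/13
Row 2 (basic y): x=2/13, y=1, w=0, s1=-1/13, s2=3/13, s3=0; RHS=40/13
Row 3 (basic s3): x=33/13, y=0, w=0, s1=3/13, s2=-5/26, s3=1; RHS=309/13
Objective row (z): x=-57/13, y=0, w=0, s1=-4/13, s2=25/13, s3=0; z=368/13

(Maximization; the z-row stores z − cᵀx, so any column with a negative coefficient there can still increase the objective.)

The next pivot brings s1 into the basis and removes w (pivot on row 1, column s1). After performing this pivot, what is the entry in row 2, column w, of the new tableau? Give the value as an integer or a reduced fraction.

Pivot element is row 1, column s1: 2/13.
Normalize row 1: new (row 1, w) = 1/(2/13) = 13/2.
row 2 ← row 2 − (-1/13)·(new row 1): 0 − (-1/13)·(13/2) = 1/2.

1/2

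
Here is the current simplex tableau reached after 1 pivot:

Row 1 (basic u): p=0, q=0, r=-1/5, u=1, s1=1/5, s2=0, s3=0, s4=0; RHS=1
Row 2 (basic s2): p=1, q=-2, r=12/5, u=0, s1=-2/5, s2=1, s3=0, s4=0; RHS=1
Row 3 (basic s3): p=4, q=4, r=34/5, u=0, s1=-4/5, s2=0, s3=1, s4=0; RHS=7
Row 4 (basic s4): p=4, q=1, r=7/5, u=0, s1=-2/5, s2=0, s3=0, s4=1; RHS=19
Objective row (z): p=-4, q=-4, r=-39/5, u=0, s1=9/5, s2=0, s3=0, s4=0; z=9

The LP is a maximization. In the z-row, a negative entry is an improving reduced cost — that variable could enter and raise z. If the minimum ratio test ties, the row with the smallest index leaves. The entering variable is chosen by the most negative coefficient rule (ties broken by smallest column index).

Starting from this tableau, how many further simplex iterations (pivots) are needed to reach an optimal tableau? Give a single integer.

pivot: r in, s2 out → z = 49/4
pivot: q in, s3 out → z = 973/58
No improving column remains; optimal.

2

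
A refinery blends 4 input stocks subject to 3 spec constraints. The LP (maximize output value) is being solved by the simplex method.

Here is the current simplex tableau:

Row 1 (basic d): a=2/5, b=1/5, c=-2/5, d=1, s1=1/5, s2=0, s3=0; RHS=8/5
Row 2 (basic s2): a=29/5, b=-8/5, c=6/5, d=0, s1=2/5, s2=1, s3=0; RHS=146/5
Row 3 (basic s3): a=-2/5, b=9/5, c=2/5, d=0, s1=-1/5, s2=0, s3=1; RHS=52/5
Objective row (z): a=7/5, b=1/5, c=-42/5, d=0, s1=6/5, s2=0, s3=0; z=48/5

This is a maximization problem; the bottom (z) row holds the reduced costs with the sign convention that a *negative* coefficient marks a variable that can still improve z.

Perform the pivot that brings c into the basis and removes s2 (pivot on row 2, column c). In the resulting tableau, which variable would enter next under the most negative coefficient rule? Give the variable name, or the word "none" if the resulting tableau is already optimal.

b

Pivot element 6/5. New z-row = old z-row − (-42/5)·(row 2/(6/5)).
Updated z-row coefficients: a: 42, b: -11, c: 0, d: 0, s1: 4, s2: 7, s3: 0.
The most negative is -11 in column b, so b would enter next.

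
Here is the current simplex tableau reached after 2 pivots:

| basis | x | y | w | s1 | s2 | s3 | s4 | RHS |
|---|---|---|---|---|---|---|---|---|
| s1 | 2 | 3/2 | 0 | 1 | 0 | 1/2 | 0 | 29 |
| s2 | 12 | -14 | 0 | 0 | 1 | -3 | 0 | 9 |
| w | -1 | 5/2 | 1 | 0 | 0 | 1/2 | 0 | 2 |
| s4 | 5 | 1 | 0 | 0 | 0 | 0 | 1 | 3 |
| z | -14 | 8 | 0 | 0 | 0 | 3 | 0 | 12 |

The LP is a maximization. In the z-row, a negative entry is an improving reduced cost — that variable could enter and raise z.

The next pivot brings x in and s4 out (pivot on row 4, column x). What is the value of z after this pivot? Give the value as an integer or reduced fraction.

102/5

Minimum ratio for x: 3/5 = 3/5.
z changes by −(z-row coeff of x)·ratio = −(-14)·(3/5) = 42/5.
New z = 12 + (42/5) = 102/5.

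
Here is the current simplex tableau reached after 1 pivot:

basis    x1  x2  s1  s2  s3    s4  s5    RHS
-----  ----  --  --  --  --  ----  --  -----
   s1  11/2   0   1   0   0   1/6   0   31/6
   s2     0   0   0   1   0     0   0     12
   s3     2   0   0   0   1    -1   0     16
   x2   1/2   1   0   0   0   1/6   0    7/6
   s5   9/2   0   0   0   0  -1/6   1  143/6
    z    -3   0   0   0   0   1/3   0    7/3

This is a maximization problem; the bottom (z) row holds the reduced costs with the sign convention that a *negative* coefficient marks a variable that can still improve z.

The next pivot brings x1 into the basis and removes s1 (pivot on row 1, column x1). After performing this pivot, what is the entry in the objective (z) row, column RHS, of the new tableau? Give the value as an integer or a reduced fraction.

Pivot element is row 1, column x1: 11/2.
Normalize row 1: new (row 1, RHS) = (31/6)/(11/2) = 31/33.
z-row ← z-row − (-3)·(new row 1): 7/3 − (-3)·(31/33) = 170/33.

170/33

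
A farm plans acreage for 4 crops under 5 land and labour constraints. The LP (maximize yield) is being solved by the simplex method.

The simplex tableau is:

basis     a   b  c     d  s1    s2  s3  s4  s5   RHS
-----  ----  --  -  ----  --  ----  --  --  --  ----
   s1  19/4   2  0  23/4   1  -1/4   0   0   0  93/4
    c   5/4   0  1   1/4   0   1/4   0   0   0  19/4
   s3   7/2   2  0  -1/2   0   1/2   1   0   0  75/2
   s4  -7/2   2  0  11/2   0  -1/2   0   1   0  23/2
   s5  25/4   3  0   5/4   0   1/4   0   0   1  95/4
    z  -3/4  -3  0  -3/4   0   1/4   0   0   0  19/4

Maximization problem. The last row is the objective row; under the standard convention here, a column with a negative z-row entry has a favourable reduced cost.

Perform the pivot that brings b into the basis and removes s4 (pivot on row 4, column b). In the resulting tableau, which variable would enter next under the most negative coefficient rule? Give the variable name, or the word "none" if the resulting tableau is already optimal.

Pivot element 2. New z-row = old z-row − (-3)·(row 4/2).
Updated z-row coefficients: a: -6, b: 0, c: 0, d: 15/2, s1: 0, s2: -1/2, s3: 0, s4: 3/2, s5: 0.
The most negative is -6 in column a, so a would enter next.

a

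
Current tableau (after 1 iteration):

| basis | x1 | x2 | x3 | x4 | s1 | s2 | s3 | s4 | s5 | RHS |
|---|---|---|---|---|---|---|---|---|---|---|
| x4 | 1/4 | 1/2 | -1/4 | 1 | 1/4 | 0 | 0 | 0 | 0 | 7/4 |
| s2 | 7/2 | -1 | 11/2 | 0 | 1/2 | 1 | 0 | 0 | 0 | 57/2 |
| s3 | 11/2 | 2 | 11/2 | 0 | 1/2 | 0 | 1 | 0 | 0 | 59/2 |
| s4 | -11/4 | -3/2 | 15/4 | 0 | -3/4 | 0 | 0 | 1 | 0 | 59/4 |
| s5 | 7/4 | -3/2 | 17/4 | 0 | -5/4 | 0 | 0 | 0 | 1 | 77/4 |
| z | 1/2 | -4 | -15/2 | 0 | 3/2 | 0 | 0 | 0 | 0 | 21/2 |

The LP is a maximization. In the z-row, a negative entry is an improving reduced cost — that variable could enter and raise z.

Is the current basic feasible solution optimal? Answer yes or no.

Column x2 has objective-row coefficient -4, which is negative; an improving pivot exists, so not yet optimal.

no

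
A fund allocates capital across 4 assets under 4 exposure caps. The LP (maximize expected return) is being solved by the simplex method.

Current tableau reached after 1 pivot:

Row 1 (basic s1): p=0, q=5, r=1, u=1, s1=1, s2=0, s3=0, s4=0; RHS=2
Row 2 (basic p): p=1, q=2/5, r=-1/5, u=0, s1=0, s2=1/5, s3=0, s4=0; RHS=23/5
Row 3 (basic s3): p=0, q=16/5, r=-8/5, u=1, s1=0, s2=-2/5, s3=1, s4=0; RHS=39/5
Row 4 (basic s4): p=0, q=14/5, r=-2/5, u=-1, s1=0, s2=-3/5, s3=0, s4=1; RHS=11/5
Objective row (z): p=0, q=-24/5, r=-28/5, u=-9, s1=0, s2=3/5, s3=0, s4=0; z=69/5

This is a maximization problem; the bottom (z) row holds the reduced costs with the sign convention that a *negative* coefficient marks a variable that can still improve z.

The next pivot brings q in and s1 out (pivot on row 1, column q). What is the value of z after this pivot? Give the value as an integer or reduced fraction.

393/25

Minimum ratio for q: 2/5 = 2/5.
z changes by −(z-row coeff of q)·ratio = −(-24/5)·(2/5) = 48/25.
New z = 69/5 + (48/25) = 393/25.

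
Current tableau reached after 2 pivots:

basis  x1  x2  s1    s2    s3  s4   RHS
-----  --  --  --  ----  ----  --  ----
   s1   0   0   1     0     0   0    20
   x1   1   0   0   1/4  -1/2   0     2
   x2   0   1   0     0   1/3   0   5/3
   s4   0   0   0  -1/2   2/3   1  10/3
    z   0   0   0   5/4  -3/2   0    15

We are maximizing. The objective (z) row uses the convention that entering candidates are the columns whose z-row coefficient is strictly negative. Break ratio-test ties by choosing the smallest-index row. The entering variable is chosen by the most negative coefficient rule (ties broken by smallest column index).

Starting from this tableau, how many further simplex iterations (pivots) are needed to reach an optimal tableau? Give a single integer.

pivot: s3 in, x2 out → z = 45/2
No improving column remains; optimal.

1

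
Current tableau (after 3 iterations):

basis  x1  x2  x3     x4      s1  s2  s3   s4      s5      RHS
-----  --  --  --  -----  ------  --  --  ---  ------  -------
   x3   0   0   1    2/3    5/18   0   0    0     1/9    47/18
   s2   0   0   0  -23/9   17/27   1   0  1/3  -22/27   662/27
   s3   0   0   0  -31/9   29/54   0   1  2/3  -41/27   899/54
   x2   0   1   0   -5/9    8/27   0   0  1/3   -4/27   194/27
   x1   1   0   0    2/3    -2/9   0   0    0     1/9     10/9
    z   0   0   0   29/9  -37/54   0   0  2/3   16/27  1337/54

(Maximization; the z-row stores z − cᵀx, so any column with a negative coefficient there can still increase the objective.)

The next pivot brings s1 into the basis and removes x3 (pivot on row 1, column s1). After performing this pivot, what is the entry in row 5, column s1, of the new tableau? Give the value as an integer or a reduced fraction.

Pivot element is row 1, column s1: 5/18.
Normalize row 1: new (row 1, s1) = (5/18)/(5/18) = 1.
row 5 ← row 5 − (-2/9)·(new row 1): -2/9 − (-2/9)·1 = 0.

0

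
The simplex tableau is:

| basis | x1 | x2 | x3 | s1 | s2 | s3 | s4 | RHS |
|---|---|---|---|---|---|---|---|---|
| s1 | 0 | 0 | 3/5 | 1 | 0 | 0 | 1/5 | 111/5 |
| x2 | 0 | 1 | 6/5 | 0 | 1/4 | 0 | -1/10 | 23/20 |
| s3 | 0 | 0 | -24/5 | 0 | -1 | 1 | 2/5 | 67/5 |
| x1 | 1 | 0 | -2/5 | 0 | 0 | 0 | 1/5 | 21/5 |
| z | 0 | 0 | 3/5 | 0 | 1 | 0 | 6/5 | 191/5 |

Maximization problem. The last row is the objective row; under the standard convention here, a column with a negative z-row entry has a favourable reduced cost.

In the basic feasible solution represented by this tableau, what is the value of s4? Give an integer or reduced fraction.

s4 is nonbasic (not in the basis column), so its value in the current BFS is 0.

0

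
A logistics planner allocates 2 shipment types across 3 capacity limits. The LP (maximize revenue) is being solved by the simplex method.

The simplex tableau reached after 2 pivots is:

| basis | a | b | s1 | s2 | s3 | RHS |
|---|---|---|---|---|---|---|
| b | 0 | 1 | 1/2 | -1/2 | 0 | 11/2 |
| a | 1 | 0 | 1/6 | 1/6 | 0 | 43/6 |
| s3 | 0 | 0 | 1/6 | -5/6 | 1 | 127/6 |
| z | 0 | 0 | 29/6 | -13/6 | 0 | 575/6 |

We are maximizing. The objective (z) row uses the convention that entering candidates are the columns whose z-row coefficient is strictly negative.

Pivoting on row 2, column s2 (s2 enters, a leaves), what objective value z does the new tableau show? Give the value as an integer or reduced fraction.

Minimum ratio for s2: (43/6)/(1/6) = 43.
z changes by −(z-row coeff of s2)·ratio = −(-13/6)·43 = 559/6.
New z = 575/6 + (559/6) = 189.

189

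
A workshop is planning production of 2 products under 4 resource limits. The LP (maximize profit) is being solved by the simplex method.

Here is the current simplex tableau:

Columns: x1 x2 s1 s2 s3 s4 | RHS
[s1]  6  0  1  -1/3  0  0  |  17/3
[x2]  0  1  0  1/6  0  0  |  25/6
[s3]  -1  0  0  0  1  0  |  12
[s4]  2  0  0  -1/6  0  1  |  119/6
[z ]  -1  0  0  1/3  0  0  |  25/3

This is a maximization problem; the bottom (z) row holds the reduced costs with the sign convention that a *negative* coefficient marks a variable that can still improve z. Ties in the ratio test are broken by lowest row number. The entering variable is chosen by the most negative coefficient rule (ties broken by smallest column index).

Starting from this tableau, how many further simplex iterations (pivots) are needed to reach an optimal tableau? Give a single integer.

pivot: x1 in, s1 out → z = 167/18
No improving column remains; optimal.

1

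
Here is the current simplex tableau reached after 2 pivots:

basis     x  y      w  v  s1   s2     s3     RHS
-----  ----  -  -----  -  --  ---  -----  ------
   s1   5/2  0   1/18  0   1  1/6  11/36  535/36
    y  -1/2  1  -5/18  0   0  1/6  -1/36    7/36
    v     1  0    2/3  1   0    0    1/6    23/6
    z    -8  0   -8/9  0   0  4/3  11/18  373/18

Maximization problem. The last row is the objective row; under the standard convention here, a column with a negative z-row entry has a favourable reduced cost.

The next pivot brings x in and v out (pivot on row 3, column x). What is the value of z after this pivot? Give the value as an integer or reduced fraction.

Minimum ratio for x: (23/6)/1 = 23/6.
z changes by −(z-row coeff of x)·ratio = −(-8)·(23/6) = 92/3.
New z = 373/18 + (92/3) = 925/18.

925/18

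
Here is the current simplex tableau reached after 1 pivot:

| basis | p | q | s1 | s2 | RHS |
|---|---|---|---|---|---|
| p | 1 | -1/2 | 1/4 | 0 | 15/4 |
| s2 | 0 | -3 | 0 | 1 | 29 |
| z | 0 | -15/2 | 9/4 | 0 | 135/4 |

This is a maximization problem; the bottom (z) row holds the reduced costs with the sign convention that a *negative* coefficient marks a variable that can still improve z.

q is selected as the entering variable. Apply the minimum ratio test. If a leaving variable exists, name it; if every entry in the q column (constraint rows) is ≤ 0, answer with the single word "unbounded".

unbounded

q-column entries: row 1: -1/2, row 2: -3. All ≤ 0, so q can increase without bound; the LP is unbounded in this direction.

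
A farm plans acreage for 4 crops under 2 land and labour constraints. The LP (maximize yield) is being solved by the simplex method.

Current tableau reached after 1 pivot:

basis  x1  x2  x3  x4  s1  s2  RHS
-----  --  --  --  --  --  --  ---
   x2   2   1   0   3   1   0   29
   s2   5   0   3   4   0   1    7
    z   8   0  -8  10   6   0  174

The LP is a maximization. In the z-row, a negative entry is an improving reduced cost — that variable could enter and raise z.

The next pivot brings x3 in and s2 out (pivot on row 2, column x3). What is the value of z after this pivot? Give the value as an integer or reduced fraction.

578/3

Minimum ratio for x3: 7/3 = 7/3.
z changes by −(z-row coeff of x3)·ratio = −(-8)·(7/3) = 56/3.
New z = 174 + (56/3) = 578/3.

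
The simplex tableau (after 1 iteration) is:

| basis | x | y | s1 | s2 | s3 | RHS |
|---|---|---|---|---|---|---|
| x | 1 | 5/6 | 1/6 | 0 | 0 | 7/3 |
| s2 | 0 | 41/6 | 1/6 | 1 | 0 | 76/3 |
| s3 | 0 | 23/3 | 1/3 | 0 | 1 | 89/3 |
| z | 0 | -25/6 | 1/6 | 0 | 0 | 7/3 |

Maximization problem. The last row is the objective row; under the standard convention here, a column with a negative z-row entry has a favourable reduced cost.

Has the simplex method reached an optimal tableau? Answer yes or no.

no

Column y has objective-row coefficient -25/6, which is negative; an improving pivot exists, so not yet optimal.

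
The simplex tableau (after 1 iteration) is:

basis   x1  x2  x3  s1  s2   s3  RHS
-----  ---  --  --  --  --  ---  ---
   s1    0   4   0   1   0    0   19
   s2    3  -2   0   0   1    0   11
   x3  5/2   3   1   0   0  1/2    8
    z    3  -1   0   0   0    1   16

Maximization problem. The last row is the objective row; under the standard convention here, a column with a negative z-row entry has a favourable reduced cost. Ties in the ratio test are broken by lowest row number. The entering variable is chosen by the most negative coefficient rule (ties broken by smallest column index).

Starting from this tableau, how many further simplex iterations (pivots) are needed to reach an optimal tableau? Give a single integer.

pivot: x2 in, x3 out → z = 56/3
No improving column remains; optimal.

1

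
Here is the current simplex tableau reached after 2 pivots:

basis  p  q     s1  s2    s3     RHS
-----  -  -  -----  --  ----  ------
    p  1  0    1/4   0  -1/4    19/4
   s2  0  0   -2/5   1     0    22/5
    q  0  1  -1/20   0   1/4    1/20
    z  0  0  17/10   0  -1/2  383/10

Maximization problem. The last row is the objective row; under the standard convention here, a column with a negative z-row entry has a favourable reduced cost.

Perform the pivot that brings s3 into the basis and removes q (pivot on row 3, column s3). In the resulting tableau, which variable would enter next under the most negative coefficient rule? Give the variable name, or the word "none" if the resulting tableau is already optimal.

none

Pivot element 1/4. New z-row = old z-row − (-1/2)·(row 3/(1/4)).
Updated z-row coefficients: p: 0, q: 2, s1: 8/5, s2: 0, s3: 0.
No coefficient is strictly negative; the tableau after this pivot is optimal.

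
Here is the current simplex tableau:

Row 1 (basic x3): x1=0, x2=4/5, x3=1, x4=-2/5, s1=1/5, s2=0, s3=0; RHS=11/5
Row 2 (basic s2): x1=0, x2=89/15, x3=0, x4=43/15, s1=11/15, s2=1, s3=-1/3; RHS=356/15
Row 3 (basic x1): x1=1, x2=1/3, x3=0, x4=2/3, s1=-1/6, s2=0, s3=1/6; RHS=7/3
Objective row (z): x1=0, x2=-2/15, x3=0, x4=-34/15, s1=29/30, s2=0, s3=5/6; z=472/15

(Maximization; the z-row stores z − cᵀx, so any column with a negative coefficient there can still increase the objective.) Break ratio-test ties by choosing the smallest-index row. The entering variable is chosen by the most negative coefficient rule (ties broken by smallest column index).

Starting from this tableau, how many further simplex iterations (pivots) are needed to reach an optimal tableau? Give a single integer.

1

pivot: x4 in, x1 out → z = 197/5
No improving column remains; optimal.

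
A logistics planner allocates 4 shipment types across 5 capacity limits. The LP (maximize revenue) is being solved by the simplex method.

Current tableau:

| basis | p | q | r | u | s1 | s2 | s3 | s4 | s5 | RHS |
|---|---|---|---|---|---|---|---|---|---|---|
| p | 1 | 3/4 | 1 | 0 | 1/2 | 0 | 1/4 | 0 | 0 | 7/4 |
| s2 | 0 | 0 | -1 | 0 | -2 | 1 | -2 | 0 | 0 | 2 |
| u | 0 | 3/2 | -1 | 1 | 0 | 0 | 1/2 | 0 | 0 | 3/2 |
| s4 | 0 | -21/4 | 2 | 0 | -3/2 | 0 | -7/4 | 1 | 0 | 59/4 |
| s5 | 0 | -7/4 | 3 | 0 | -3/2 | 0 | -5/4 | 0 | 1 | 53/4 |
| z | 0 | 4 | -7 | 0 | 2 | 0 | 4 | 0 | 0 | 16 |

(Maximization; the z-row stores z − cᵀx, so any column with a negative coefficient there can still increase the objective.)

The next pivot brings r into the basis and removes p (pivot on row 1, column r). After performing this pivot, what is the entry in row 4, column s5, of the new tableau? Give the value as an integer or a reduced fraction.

Pivot element is row 1, column r: 1.
Normalize row 1: new (row 1, s5) = 0/1 = 0.
row 4 ← row 4 − 2·(new row 1): 0 − 2·0 = 0.

0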